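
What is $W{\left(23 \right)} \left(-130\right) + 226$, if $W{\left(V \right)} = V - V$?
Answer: $226$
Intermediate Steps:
$W{\left(V \right)} = 0$
$W{\left(23 \right)} \left(-130\right) + 226 = 0 \left(-130\right) + 226 = 0 + 226 = 226$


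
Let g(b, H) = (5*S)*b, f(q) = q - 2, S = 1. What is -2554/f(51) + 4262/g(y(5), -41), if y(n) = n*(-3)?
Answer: -400388/3675 ≈ -108.95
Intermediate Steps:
y(n) = -3*n
f(q) = -2 + q
g(b, H) = 5*b (g(b, H) = (5*1)*b = 5*b)
-2554/f(51) + 4262/g(y(5), -41) = -2554/(-2 + 51) + 4262/((5*(-3*5))) = -2554/49 + 4262/((5*(-15))) = -2554*1/49 + 4262/(-75) = -2554/49 + 4262*(-1/75) = -2554/49 - 4262/75 = -400388/3675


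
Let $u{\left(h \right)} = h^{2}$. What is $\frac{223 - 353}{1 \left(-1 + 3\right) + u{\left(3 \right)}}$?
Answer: $- \frac{130}{11} \approx -11.818$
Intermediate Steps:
$\frac{223 - 353}{1 \left(-1 + 3\right) + u{\left(3 \right)}} = \frac{223 - 353}{1 \left(-1 + 3\right) + 3^{2}} = - \frac{130}{1 \cdot 2 + 9} = - \frac{130}{2 + 9} = - \frac{130}{11}$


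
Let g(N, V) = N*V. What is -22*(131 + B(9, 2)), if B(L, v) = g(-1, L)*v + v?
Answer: -2530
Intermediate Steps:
B(L, v) = v - L*v (B(L, v) = (-L)*v + v = -L*v + v = v - L*v)
-22*(131 + B(9, 2)) = -22*(131 + 2*(1 - 1*9)) = -22*(131 + 2*(1 - 9)) = -22*(131 + 2*(-8)) = -22*(131 - 16) = -22*115 = -2530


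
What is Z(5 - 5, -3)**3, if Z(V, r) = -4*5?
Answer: -8000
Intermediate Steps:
Z(V, r) = -20
Z(5 - 5, -3)**3 = (-20)**3 = -8000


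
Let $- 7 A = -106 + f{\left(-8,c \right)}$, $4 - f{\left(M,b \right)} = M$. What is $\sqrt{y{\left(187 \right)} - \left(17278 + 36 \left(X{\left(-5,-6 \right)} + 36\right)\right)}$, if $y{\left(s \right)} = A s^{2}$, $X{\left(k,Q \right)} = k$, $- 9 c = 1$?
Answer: $\frac{2 \sqrt{5527074}}{7} \approx 671.71$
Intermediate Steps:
$c = - \frac{1}{9}$ ($c = \left(- \frac{1}{9}\right) 1 = - \frac{1}{9} \approx -0.11111$)
$f{\left(M,b \right)} = 4 - M$
$A = \frac{94}{7}$ ($A = - \frac{-106 + \left(4 - -8\right)}{7} = - \frac{-106 + \left(4 + 8\right)}{7} = - \frac{-106 + 12}{7} = \left(- \frac{1}{7}\right) \left(-94\right) = \frac{94}{7} \approx 13.429$)
$y{\left(s \right)} = \frac{94 s^{2}}{7}$
$\sqrt{y{\left(187 \right)} - \left(17278 + 36 \left(X{\left(-5,-6 \right)} + 36\right)\right)} = \sqrt{\frac{94 \cdot 187^{2}}{7} - \left(17278 + 36 \left(-5 + 36\right)\right)} = \sqrt{\frac{94}{7} \cdot 34969 - 18394} = \sqrt{\frac{3287086}{7} - 18394} = \sqrt{\frac{3158328}{7}} = \frac{2 \sqrt{5527074}}{7}$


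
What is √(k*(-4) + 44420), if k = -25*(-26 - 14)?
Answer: 2*√10105 ≈ 201.05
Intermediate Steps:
k = 1000 (k = -25*(-40) = 1000)
√(k*(-4) + 44420) = √(1000*(-4) + 44420) = √(-4000 + 44420) = √40420 = 2*√10105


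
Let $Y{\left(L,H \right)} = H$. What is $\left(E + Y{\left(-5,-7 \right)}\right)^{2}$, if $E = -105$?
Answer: $12544$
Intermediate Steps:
$\left(E + Y{\left(-5,-7 \right)}\right)^{2} = \left(-105 - 7\right)^{2} = \left(-112\right)^{2} = 12544$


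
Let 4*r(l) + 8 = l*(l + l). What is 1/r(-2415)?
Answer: 2/5832221 ≈ 3.4292e-7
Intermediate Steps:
r(l) = -2 + l²/2 (r(l) = -2 + (l*(l + l))/4 = -2 + (l*(2*l))/4 = -2 + (2*l²)/4 = -2 + l²/2)
1/r(-2415) = 1/(-2 + (½)*(-2415)²) = 1/(-2 + (½)*5832225) = 1/(-2 + 5832225/2) = 1/(5832221/2) = 2/5832221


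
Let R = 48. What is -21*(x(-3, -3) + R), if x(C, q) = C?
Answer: -945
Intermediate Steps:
-21*(x(-3, -3) + R) = -21*(-3 + 48) = -21*45 = -945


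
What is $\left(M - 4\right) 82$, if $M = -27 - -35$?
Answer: $328$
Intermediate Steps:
$M = 8$ ($M = -27 + 35 = 8$)
$\left(M - 4\right) 82 = \left(8 - 4\right) 82 = 4 \cdot 82 = 328$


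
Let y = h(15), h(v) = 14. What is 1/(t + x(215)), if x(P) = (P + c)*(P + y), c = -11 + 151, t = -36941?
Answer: 1/44354 ≈ 2.2546e-5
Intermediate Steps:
c = 140
y = 14
x(P) = (14 + P)*(140 + P) (x(P) = (P + 140)*(P + 14) = (140 + P)*(14 + P) = (14 + P)*(140 + P))
1/(t + x(215)) = 1/(-36941 + (1960 + 215² + 154*215)) = 1/(-36941 + (1960 + 46225 + 33110)) = 1/(-36941 + 81295) = 1/44354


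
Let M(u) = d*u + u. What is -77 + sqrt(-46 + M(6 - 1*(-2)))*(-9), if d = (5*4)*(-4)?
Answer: -77 - 9*I*sqrt(678) ≈ -77.0 - 234.35*I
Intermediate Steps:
d = -80 (d = 20*(-4) = -80)
M(u) = -79*u (M(u) = -80*u + u = -79*u)
-77 + sqrt(-46 + M(6 - 1*(-2)))*(-9) = -77 + sqrt(-46 - 79*(6 - 1*(-2)))*(-9) = -77 + sqrt(-46 - 79*(6 + 2))*(-9) = -77 + sqrt(-46 - 79*8)*(-9) = -77 + sqrt(-46 - 632)*(-9) = -77 + sqrt(-678)*(-9) = -77 + (I*sqrt(678))*(-9) = -77 - 9*I*sqrt(678)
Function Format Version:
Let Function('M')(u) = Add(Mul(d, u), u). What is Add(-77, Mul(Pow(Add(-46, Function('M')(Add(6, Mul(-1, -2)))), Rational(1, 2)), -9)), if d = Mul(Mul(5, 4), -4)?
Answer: Add(-77, Mul(-9, I, Pow(678, Rational(1, 2)))) ≈ Add(-77.000, Mul(-234.35, I))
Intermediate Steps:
d = -80 (d = Mul(20, -4) = -80)
Function('M')(u) = Mul(-79, u) (Function('M')(u) = Add(Mul(-80, u), u) = Mul(-79, u))
Add(-77, Mul(Pow(Add(-46, Function('M')(Add(6, Mul(-1, -2)))), Rational(1, 2)), -9)) = Add(-77, Mul(Pow(Add(-46, Mul(-79, Add(6, Mul(-1, -2)))), Rational(1, 2)), -9)) = Add(-77, Mul(Pow(Add(-46, Mul(-79, Add(6, 2))), Rational(1, 2)), -9)) = Add(-77, Mul(Pow(Add(-46, Mul(-79, 8)), Rational(1, 2)), -9)) = Add(-77, Mul(Pow(Add(-46, -632), Rational(1, 2)), -9)) = Add(-77, Mul(Pow(-678, Rational(1, 2)), -9)) = Add(-77, Mul(Mul(I, Pow(678, Rational(1, 2))), -9)) = Add(-77, Mul(-9, I, Pow(678, Rational(1, 2))))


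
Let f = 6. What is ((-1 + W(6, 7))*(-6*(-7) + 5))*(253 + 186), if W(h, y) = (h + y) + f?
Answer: 371394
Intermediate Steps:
W(h, y) = 6 + h + y (W(h, y) = (h + y) + 6 = 6 + h + y)
((-1 + W(6, 7))*(-6*(-7) + 5))*(253 + 186) = ((-1 + (6 + 6 + 7))*(-6*(-7) + 5))*(253 + 186) = ((-1 + 19)*(42 + 5))*439 = (18*47)*439 = 846*439 = 371394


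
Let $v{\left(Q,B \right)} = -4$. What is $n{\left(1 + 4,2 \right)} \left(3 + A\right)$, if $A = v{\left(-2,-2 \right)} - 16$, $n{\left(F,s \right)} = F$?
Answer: $-85$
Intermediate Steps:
$A = -20$ ($A = -4 - 16 = -20$)
$n{\left(1 + 4,2 \right)} \left(3 + A\right) = \left(1 + 4\right) \left(3 - 20\right) = 5 \left(-17\right) = -85$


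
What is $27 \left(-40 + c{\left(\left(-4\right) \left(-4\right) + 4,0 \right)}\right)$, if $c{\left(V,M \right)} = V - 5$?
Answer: $-675$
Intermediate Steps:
$c{\left(V,M \right)} = -5 + V$
$27 \left(-40 + c{\left(\left(-4\right) \left(-4\right) + 4,0 \right)}\right) = 27 \left(-40 + \left(-5 + \left(\left(-4\right) \left(-4\right) + 4\right)\right)\right) = 27 \left(-40 + \left(-5 + \left(16 + 4\right)\right)\right) = 27 \left(-40 + \left(-5 + 20\right)\right) = 27 \left(-40 + 15\right) = 27 \left(-25\right) = -675$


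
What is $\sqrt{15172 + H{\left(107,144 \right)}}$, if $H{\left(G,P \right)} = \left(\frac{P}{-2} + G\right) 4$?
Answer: $4 \sqrt{957} \approx 123.74$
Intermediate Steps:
$H{\left(G,P \right)} = - 2 P + 4 G$ ($H{\left(G,P \right)} = \left(P \left(- \frac{1}{2}\right) + G\right) 4 = \left(- \frac{P}{2} + G\right) 4 = \left(G - \frac{P}{2}\right) 4 = - 2 P + 4 G$)
$\sqrt{15172 + H{\left(107,144 \right)}} = \sqrt{15172 + \left(\left(-2\right) 144 + 4 \cdot 107\right)} = \sqrt{15172 + \left(-288 + 428\right)} = \sqrt{15172 + 140} = \sqrt{15312} = 4 \sqrt{957}$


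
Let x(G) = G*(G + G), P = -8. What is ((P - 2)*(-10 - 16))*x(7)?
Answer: 25480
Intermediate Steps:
x(G) = 2*G² (x(G) = G*(2*G) = 2*G²)
((P - 2)*(-10 - 16))*x(7) = ((-8 - 2)*(-10 - 16))*(2*7²) = (-10*(-26))*(2*49) = 260*98 = 25480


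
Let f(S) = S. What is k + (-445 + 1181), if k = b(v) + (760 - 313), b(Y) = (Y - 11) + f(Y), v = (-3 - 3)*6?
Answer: 1100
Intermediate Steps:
v = -36 (v = -6*6 = -36)
b(Y) = -11 + 2*Y (b(Y) = (Y - 11) + Y = (-11 + Y) + Y = -11 + 2*Y)
k = 364 (k = (-11 + 2*(-36)) + (760 - 313) = (-11 - 72) + 447 = -83 + 447 = 364)
k + (-445 + 1181) = 364 + (-445 + 1181) = 364 + 736 = 1100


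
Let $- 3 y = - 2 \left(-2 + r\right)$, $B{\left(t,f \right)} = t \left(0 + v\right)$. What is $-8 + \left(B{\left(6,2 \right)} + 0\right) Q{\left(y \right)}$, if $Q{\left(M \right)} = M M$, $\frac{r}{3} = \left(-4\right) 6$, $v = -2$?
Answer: $- \frac{87640}{3} \approx -29213.0$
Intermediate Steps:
$r = -72$ ($r = 3 \left(\left(-4\right) 6\right) = 3 \left(-24\right) = -72$)
$B{\left(t,f \right)} = - 2 t$ ($B{\left(t,f \right)} = t \left(0 - 2\right) = t \left(-2\right) = - 2 t$)
$y = - \frac{148}{3}$ ($y = - \frac{\left(-2\right) \left(-2 - 72\right)}{3} = - \frac{\left(-2\right) \left(-74\right)}{3} = \left(- \frac{1}{3}\right) 148 = - \frac{148}{3} \approx -49.333$)
$Q{\left(M \right)} = M^{2}$
$-8 + \left(B{\left(6,2 \right)} + 0\right) Q{\left(y \right)} = -8 + \left(\left(-2\right) 6 + 0\right) \left(- \frac{148}{3}\right)^{2} = -8 + \left(-12 + 0\right) \frac{21904}{9} = -8 - \frac{87616}{3} = - \frac{87640}{3}$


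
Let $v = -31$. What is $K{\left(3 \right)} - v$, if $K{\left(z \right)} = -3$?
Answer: $28$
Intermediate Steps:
$K{\left(3 \right)} - v = -3 - -31 = -3 + 31 = 28$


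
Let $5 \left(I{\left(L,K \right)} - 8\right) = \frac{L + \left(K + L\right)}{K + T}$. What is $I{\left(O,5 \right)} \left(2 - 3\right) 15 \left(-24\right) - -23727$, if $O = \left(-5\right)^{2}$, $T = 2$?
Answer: $\frac{190209}{7} \approx 27173.0$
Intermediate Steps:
$O = 25$
$I{\left(L,K \right)} = 8 + \frac{K + 2 L}{5 \left(2 + K\right)}$ ($I{\left(L,K \right)} = 8 + \frac{\left(L + \left(K + L\right)\right) \frac{1}{K + 2}}{5} = 8 + \frac{\left(K + 2 L\right) \frac{1}{2 + K}}{5} = 8 + \frac{\frac{1}{2 + K} \left(K + 2 L\right)}{5} = 8 + \frac{K + 2 L}{5 \left(2 + K\right)}$)
$I{\left(O,5 \right)} \left(2 - 3\right) 15 \left(-24\right) - -23727 = \frac{80 + 2 \cdot 25 + 41 \cdot 5}{5 \left(2 + 5\right)} \left(2 - 3\right) 15 \left(-24\right) - -23727 = \frac{80 + 50 + 205}{5 \cdot 7} \left(-1\right) 15 \left(-24\right) + 23727 = \frac{1}{5} \cdot \frac{1}{7} \cdot 335 \left(-1\right) 15 \left(-24\right) + 23727 = \frac{67}{7} \left(-1\right) 15 \left(-24\right) + 23727 = \left(- \frac{67}{7}\right) 15 \left(-24\right) + 23727 = \left(- \frac{1005}{7}\right) \left(-24\right) + 23727 = \frac{24120}{7} + 23727 = \frac{190209}{7}$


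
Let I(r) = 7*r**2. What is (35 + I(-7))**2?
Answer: 142884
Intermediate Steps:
(35 + I(-7))**2 = (35 + 7*(-7)**2)**2 = (35 + 7*49)**2 = (35 + 343)**2 = 378**2 = 142884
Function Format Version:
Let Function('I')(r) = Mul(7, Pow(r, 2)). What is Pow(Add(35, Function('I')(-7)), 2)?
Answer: 142884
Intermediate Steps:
Pow(Add(35, Function('I')(-7)), 2) = Pow(Add(35, Mul(7, Pow(-7, 2))), 2) = Pow(Add(35, Mul(7, 49)), 2) = Pow(Add(35, 343), 2) = Pow(378, 2) = 142884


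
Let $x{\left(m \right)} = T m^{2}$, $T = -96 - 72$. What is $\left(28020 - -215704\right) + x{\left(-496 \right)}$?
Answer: $-41086964$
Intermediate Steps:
$T = -168$ ($T = -96 - 72 = -168$)
$x{\left(m \right)} = - 168 m^{2}$
$\left(28020 - -215704\right) + x{\left(-496 \right)} = \left(28020 - -215704\right) - 168 \left(-496\right)^{2} = \left(28020 + 215704\right) - 41330688 = 243724 - 41330688 = -41086964$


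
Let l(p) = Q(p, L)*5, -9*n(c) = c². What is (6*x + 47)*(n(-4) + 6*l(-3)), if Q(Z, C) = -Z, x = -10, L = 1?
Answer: -10322/9 ≈ -1146.9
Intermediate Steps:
n(c) = -c²/9
l(p) = -5*p (l(p) = -p*5 = -5*p)
(6*x + 47)*(n(-4) + 6*l(-3)) = (6*(-10) + 47)*(-⅑*(-4)² + 6*(-5*(-3))) = (-60 + 47)*(-⅑*16 + 6*15) = -13*(-16/9 + 90) = -13*794/9 = -10322/9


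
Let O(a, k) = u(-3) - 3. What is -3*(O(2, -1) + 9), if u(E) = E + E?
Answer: 0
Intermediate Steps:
u(E) = 2*E
O(a, k) = -9 (O(a, k) = 2*(-3) - 3 = -6 - 3 = -9)
-3*(O(2, -1) + 9) = -3*(-9 + 9) = -3*0 = 0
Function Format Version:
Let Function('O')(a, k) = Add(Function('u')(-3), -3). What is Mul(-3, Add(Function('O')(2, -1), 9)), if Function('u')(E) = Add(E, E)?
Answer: 0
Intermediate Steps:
Function('u')(E) = Mul(2, E)
Function('O')(a, k) = -9 (Function('O')(a, k) = Add(Mul(2, -3), -3) = Add(-6, -3) = -9)
Mul(-3, Add(Function('O')(2, -1), 9)) = Mul(-3, Add(-9, 9)) = Mul(-3, 0) = 0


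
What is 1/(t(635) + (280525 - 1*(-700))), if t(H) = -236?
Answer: 1/280989 ≈ 3.5589e-6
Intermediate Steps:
1/(t(635) + (280525 - 1*(-700))) = 1/(-236 + (280525 - 1*(-700))) = 1/(-236 + (280525 + 700)) = 1/(-236 + 281225) = 1/280989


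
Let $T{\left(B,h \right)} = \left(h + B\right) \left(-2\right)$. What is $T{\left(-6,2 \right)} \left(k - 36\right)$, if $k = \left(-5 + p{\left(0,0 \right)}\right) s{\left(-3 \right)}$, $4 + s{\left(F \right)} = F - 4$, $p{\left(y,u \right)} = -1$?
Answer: $240$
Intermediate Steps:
$s{\left(F \right)} = -8 + F$ ($s{\left(F \right)} = -4 + \left(F - 4\right) = -4 + \left(-4 + F\right) = -8 + F$)
$T{\left(B,h \right)} = - 2 B - 2 h$ ($T{\left(B,h \right)} = \left(B + h\right) \left(-2\right) = - 2 B - 2 h$)
$k = 66$ ($k = \left(-5 - 1\right) \left(-8 - 3\right) = \left(-6\right) \left(-11\right) = 66$)
$T{\left(-6,2 \right)} \left(k - 36\right) = \left(\left(-2\right) \left(-6\right) - 4\right) \left(66 - 36\right) = \left(12 - 4\right) \left(66 - 36\right) = 8 \cdot 30 = 240$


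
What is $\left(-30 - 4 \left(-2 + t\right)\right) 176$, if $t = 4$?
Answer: $-6688$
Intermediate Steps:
$\left(-30 - 4 \left(-2 + t\right)\right) 176 = \left(-30 - 4 \left(-2 + 4\right)\right) 176 = \left(-30 - 8\right) 176 = \left(-38\right) 176 = -6688$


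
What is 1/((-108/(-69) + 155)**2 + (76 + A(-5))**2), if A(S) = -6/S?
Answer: 13225/402998909 ≈ 3.2816e-5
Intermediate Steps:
1/((-108/(-69) + 155)**2 + (76 + A(-5))**2) = 1/((-108/(-69) + 155)**2 + (76 - 6/(-5))**2) = 1/((-108*(-1/69) + 155)**2 + (76 - 6*(-1/5))**2) = 1/((36/23 + 155)**2 + (76 + 6/5)**2) = 1/((3601/23)**2 + (386/5)**2) = 1/(12967201/529 + 148996/25) = 1/(402998909/13225) = 13225/402998909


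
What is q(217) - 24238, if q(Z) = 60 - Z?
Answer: -24395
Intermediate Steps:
q(217) - 24238 = (60 - 1*217) - 24238 = (60 - 217) - 24238 = -157 - 24238 = -24395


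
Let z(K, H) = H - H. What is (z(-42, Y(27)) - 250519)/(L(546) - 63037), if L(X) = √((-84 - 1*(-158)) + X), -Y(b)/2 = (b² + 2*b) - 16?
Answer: 15791966203/3973662749 + 501038*√155/3973662749 ≈ 3.9757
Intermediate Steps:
Y(b) = 32 - 4*b - 2*b² (Y(b) = -2*((b² + 2*b) - 16) = -2*(-16 + b² + 2*b) = 32 - 4*b - 2*b²)
L(X) = √(74 + X) (L(X) = √((-84 + 158) + X) = √(74 + X))
z(K, H) = 0
(z(-42, Y(27)) - 250519)/(L(546) - 63037) = (0 - 250519)/(√(74 + 546) - 63037) = -250519/(√620 - 63037) = -250519/(2*√155 - 63037) = -250519/(-63037 + 2*√155)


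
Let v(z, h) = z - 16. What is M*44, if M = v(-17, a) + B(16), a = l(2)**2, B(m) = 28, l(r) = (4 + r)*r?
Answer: -220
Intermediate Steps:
l(r) = r*(4 + r)
a = 144 (a = (2*(4 + 2))**2 = (2*6)**2 = 12**2 = 144)
v(z, h) = -16 + z
M = -5 (M = (-16 - 17) + 28 = -33 + 28 = -5)
M*44 = -5*44 = -220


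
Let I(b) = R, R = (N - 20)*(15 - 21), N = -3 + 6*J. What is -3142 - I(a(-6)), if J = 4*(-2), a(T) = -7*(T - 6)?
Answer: -3568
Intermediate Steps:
a(T) = 42 - 7*T (a(T) = -7*(-6 + T) = 42 - 7*T)
J = -8
N = -51 (N = -3 + 6*(-8) = -3 - 48 = -51)
R = 426 (R = (-51 - 20)*(15 - 21) = -71*(-6) = 426)
I(b) = 426
-3142 - I(a(-6)) = -3142 - 1*426 = -3142 - 426 = -3568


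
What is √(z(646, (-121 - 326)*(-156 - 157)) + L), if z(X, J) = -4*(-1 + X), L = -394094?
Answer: I*√396674 ≈ 629.82*I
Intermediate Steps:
z(X, J) = 4 - 4*X
√(z(646, (-121 - 326)*(-156 - 157)) + L) = √((4 - 4*646) - 394094) = √((4 - 2584) - 394094) = √(-2580 - 394094) = √(-396674) = I*√396674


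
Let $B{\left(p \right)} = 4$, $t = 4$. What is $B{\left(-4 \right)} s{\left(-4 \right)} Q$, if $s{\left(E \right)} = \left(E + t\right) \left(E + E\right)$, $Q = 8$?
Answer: $0$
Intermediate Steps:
$s{\left(E \right)} = 2 E \left(4 + E\right)$ ($s{\left(E \right)} = \left(E + 4\right) \left(E + E\right) = \left(4 + E\right) 2 E = 2 E \left(4 + E\right)$)
$B{\left(-4 \right)} s{\left(-4 \right)} Q = 4 \cdot 2 \left(-4\right) \left(4 - 4\right) 8 = 4 \cdot 2 \left(-4\right) 0 \cdot 8 = 4 \cdot 0 \cdot 8 = 0 \cdot 8 = 0$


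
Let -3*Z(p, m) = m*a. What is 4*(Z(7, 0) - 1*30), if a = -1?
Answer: -120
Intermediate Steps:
Z(p, m) = m/3 (Z(p, m) = -m*(-1)/3 = -(-1)*m/3 = m/3)
4*(Z(7, 0) - 1*30) = 4*((⅓)*0 - 1*30) = 4*(0 - 30) = 4*(-30) = -120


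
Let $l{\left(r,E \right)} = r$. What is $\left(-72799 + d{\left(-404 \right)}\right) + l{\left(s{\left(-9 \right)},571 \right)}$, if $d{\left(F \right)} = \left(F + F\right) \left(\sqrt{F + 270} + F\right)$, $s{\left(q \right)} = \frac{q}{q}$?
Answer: $253634 - 808 i \sqrt{134} \approx 2.5363 \cdot 10^{5} - 9353.3 i$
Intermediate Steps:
$s{\left(q \right)} = 1$
$d{\left(F \right)} = 2 F \left(F + \sqrt{270 + F}\right)$ ($d{\left(F \right)} = 2 F \left(\sqrt{270 + F} + F\right) = 2 F \left(F + \sqrt{270 + F}\right)$)
$\left(-72799 + d{\left(-404 \right)}\right) + l{\left(s{\left(-9 \right)},571 \right)} = \left(-72799 + 2 \left(-404\right) \left(-404 + \sqrt{270 - 404}\right)\right) + 1 = \left(-72799 + 2 \left(-404\right) \left(-404 + \sqrt{-134}\right)\right) + 1 = \left(-72799 + 2 \left(-404\right) \left(-404 + i \sqrt{134}\right)\right) + 1 = \left(-72799 + \left(326432 - 808 i \sqrt{134}\right)\right) + 1 = \left(253633 - 808 i \sqrt{134}\right) + 1 = 253634 - 808 i \sqrt{134}$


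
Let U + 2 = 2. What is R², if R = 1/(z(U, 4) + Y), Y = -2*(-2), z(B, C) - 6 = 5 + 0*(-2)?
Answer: 1/225 ≈ 0.0044444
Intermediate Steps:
U = 0 (U = -2 + 2 = 0)
z(B, C) = 11 (z(B, C) = 6 + (5 + 0*(-2)) = 6 + (5 + 0) = 6 + 5 = 11)
Y = 4
R = 1/15 (R = 1/(11 + 4) = 1/15 ≈ 0.066667)
R² = (1/15)² = 1/225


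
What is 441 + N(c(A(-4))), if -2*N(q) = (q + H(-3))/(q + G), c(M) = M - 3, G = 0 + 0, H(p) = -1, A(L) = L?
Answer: 3083/7 ≈ 440.43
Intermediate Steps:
G = 0
c(M) = -3 + M
N(q) = -(-1 + q)/(2*q) (N(q) = -(q - 1)/(2*(q + 0)) = -(-1 + q)/(2*q))
441 + N(c(A(-4))) = 441 + (1 - (-3 - 4))/(2*(-3 - 4)) = 441 + (1/2)*(1 - 1*(-7))/(-7) = 441 + (1/2)*(-1/7)*(1 + 7) = 441 + (1/2)*(-1/7)*8 = 441 - 4/7 = 3083/7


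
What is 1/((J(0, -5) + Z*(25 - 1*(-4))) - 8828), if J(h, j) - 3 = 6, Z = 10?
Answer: -1/8529 ≈ -0.00011725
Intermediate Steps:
J(h, j) = 9 (J(h, j) = 3 + 6 = 9)
1/((J(0, -5) + Z*(25 - 1*(-4))) - 8828) = 1/((9 + 10*(25 - 1*(-4))) - 8828) = 1/((9 + 10*(25 + 4)) - 8828) = 1/((9 + 10*29) - 8828) = 1/((9 + 290) - 8828) = 1/(299 - 8828) = 1/(-8529) = -1/8529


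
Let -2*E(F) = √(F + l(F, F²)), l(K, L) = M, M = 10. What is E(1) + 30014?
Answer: 30014 - √11/2 ≈ 30012.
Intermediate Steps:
l(K, L) = 10
E(F) = -√(10 + F)/2 (E(F) = -√(F + 10)/2 = -√(10 + F)/2)
E(1) + 30014 = -√(10 + 1)/2 + 30014 = -√11/2 + 30014 = 30014 - √11/2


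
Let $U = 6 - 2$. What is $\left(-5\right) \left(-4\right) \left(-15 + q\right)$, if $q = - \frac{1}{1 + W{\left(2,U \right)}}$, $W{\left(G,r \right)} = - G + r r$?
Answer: $- \frac{904}{3} \approx -301.33$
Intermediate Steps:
$U = 4$ ($U = 6 - 2 = 4$)
$W{\left(G,r \right)} = r^{2} - G$ ($W{\left(G,r \right)} = - G + r^{2} = r^{2} - G$)
$q = - \frac{1}{15}$ ($q = - \frac{1}{1 + \left(4^{2} - 2\right)} = - \frac{1}{1 + \left(16 - 2\right)} = - \frac{1}{1 + 14} = - \frac{1}{15} \approx -0.066667$)
$\left(-5\right) \left(-4\right) \left(-15 + q\right) = \left(-5\right) \left(-4\right) \left(-15 - \frac{1}{15}\right) = 20 \left(- \frac{226}{15}\right) = - \frac{904}{3}$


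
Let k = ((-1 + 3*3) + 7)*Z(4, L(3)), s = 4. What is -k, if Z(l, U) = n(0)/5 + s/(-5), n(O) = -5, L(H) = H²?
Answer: 27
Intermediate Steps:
Z(l, U) = -9/5 (Z(l, U) = -5/5 + 4/(-5) = -5*⅕ + 4*(-⅕) = -1 - ⅘ = -9/5)
k = -27 (k = ((-1 + 3*3) + 7)*(-9/5) = ((-1 + 9) + 7)*(-9/5) = (8 + 7)*(-9/5) = 15*(-9/5) = -27)
-k = -1*(-27) = 27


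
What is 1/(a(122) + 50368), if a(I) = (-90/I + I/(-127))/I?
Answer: 945134/47604496155 ≈ 1.9854e-5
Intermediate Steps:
a(I) = (-90/I - I/127)/I (a(I) = (-90/I + I*(-1/127))/I = (-90/I - I/127)/I)
1/(a(122) + 50368) = 1/((-1/127 - 90/122²) + 50368) = 1/((-1/127 - 90*1/14884) + 50368) = 1/((-1/127 - 45/7442) + 50368) = 1/(-13157/945134 + 50368) = 1/(47604496155/945134) = 945134/47604496155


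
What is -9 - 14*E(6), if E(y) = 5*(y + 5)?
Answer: -779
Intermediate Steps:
E(y) = 25 + 5*y (E(y) = 5*(5 + y) = 25 + 5*y)
-9 - 14*E(6) = -9 - 14*(25 + 5*6) = -9 - 14*(25 + 30) = -9 - 14*55 = -9 - 770 = -779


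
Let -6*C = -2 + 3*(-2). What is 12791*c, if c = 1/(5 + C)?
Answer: 38373/19 ≈ 2019.6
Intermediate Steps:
C = 4/3 (C = -(-2 + 3*(-2))/6 = -(-2 - 6)/6 = -1/6*(-8) = 4/3 ≈ 1.3333)
c = 3/19 (c = 1/(5 + 4/3) = 1/(19/3) = 3/19 ≈ 0.15789)
12791*c = 12791*(3/19) = 38373/19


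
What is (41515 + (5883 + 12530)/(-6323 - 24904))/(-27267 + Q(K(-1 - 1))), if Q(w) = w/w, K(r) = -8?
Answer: -648185246/425717691 ≈ -1.5226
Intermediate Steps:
Q(w) = 1
(41515 + (5883 + 12530)/(-6323 - 24904))/(-27267 + Q(K(-1 - 1))) = (41515 + (5883 + 12530)/(-6323 - 24904))/(-27267 + 1) = (41515 + 18413/(-31227))/(-27266) = (41515 + 18413*(-1/31227))*(-1/27266) = (41515 - 18413/31227)*(-1/27266) = (1296370492/31227)*(-1/27266) = -648185246/425717691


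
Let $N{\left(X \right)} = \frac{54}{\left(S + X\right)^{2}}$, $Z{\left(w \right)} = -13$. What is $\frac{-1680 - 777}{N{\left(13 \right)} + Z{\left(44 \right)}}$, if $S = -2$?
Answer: $\frac{42471}{217} \approx 195.72$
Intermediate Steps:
$N{\left(X \right)} = \frac{54}{\left(-2 + X\right)^{2}}$
$\frac{-1680 - 777}{N{\left(13 \right)} + Z{\left(44 \right)}} = \frac{-1680 - 777}{\frac{54}{\left(-2 + 13\right)^{2}} - 13} = - \frac{2457}{\frac{54}{121} - 13} = - \frac{2457}{- \frac{1519}{121}} = \left(-2457\right) \left(- \frac{121}{1519}\right) = \frac{42471}{217}$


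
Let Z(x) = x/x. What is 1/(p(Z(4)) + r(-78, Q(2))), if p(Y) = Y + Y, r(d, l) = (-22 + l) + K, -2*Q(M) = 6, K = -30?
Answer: -1/53 ≈ -0.018868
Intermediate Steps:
Q(M) = -3 (Q(M) = -1/2*6 = -3)
r(d, l) = -52 + l (r(d, l) = (-22 + l) - 30 = -52 + l)
Z(x) = 1
p(Y) = 2*Y
1/(p(Z(4)) + r(-78, Q(2))) = 1/(2*1 + (-52 - 3)) = 1/(2 - 55) = 1/(-53) = -1/53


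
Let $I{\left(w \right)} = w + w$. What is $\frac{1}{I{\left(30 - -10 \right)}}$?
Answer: $\frac{1}{80} \approx 0.0125$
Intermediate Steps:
$I{\left(w \right)} = 2 w$
$\frac{1}{I{\left(30 - -10 \right)}} = \frac{1}{2 \left(30 - -10\right)} = \frac{1}{2 \left(30 + 10\right)} = \frac{1}{2 \cdot 40} = \frac{1}{80}$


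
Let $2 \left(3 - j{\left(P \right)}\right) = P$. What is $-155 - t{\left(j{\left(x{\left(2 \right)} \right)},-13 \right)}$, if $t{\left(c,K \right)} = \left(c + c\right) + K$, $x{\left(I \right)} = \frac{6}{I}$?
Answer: $-145$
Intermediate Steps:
$j{\left(P \right)} = 3 - \frac{P}{2}$
$t{\left(c,K \right)} = K + 2 c$ ($t{\left(c,K \right)} = 2 c + K = K + 2 c$)
$-155 - t{\left(j{\left(x{\left(2 \right)} \right)},-13 \right)} = -155 - \left(-13 + 2 \left(3 - \frac{6 \cdot \frac{1}{2}}{2}\right)\right) = -155 - \left(-13 + 2 \left(3 - \frac{3}{2}\right)\right) = -155 - \left(-13 + 2 \cdot \frac{3}{2}\right) = -155 - \left(-13 + 3\right) = -155 - -10 = -155 + 10 = -145$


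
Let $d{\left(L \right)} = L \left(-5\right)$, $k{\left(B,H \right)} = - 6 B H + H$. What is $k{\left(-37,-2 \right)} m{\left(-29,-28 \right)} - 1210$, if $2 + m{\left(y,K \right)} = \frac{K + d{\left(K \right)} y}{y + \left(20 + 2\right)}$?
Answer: $-260782$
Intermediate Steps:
$k{\left(B,H \right)} = H - 6 B H$ ($k{\left(B,H \right)} = - 6 B H + H = H - 6 B H$)
$d{\left(L \right)} = - 5 L$
$m{\left(y,K \right)} = -2 + \frac{K - 5 K y}{22 + y}$ ($m{\left(y,K \right)} = -2 + \frac{K + - 5 K y}{y + \left(20 + 2\right)} = -2 + \frac{K - 5 K y}{y + 22} = -2 + \frac{K - 5 K y}{22 + y}$)
$k{\left(-37,-2 \right)} m{\left(-29,-28 \right)} - 1210 = - 2 \left(1 - -222\right) \frac{-44 - 28 - -58 - \left(-140\right) \left(-29\right)}{22 - 29} - 1210 = - 2 \left(1 + 222\right) \frac{-44 - 28 + 58 - 4060}{-7} - 1210 = \left(-2\right) 223 \left(\left(- \frac{1}{7}\right) \left(-4074\right)\right) - 1210 = \left(-446\right) 582 - 1210 = -259572 - 1210 = -260782$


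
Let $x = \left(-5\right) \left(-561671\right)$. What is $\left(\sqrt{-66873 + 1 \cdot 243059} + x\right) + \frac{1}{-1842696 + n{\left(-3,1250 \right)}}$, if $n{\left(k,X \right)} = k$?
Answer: $\frac{5174952950144}{1842699} + \sqrt{176186} \approx 2.8088 \cdot 10^{6}$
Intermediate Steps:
$x = 2808355$
$\left(\sqrt{-66873 + 1 \cdot 243059} + x\right) + \frac{1}{-1842696 + n{\left(-3,1250 \right)}} = \left(\sqrt{-66873 + 1 \cdot 243059} + 2808355\right) + \frac{1}{-1842696 - 3} = \left(\sqrt{-66873 + 243059} + 2808355\right) + \frac{1}{-1842699} = \left(\sqrt{176186} + 2808355\right) - \frac{1}{1842699} = \left(2808355 + \sqrt{176186}\right) - \frac{1}{1842699} = \frac{5174952950144}{1842699} + \sqrt{176186}$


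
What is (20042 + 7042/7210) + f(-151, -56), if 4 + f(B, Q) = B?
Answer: 10242308/515 ≈ 19888.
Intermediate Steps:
f(B, Q) = -4 + B
(20042 + 7042/7210) + f(-151, -56) = (20042 + 7042/7210) + (-4 - 151) = (20042 + 7042*(1/7210)) - 155 = (20042 + 503/515) - 155 = 10322133/515 - 155 = 10242308/515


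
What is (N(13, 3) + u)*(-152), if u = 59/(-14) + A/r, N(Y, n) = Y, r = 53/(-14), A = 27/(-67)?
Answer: -33596940/24857 ≈ -1351.6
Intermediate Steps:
A = -27/67 (A = 27*(-1/67) = -27/67 ≈ -0.40299)
r = -53/14 (r = 53*(-1/14) = -53/14 ≈ -3.7857)
u = -204217/49714 (u = 59/(-14) - 27/(67*(-53/14)) = 59*(-1/14) - 27/67*(-14/53) = -59/14 + 378/3551 = -204217/49714 ≈ -4.1078)
(N(13, 3) + u)*(-152) = (13 - 204217/49714)*(-152) = (442065/49714)*(-152) = -33596940/24857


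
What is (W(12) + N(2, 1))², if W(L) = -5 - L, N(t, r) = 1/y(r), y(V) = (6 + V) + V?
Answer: 18225/64 ≈ 284.77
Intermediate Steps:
y(V) = 6 + 2*V
N(t, r) = 1/(6 + 2*r)
(W(12) + N(2, 1))² = ((-5 - 1*12) + 1/(2*(3 + 1)))² = ((-5 - 12) + (½)/4)² = (-17 + (½)*(¼))² = (-17 + ⅛)² = (-135/8)² = 18225/64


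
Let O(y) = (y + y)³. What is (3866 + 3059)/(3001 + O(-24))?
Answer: -6925/107591 ≈ -0.064364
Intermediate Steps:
O(y) = 8*y³ (O(y) = (2*y)³ = 8*y³)
(3866 + 3059)/(3001 + O(-24)) = (3866 + 3059)/(3001 + 8*(-24)³) = 6925/(3001 + 8*(-13824)) = 6925/(3001 - 110592) = 6925/(-107591) = 6925*(-1/107591) = -6925/107591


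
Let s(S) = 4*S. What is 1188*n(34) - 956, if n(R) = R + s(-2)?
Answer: 29932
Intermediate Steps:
n(R) = -8 + R (n(R) = R + 4*(-2) = R - 8 = -8 + R)
1188*n(34) - 956 = 1188*(-8 + 34) - 956 = 1188*26 - 956 = 30888 - 956 = 29932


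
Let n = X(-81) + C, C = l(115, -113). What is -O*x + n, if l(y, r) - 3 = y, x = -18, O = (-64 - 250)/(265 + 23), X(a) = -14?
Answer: 675/8 ≈ 84.375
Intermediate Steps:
O = -157/144 (O = -314/288 = -314*1/288 = -157/144 ≈ -1.0903)
l(y, r) = 3 + y
C = 118 (C = 3 + 115 = 118)
n = 104 (n = -14 + 118 = 104)
-O*x + n = -(-157)*(-18)/144 + 104 = -1*157/8 + 104 = -157/8 + 104 = 675/8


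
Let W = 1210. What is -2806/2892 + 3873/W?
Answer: 975682/437415 ≈ 2.2306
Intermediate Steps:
-2806/2892 + 3873/W = -2806/2892 + 3873/1210 = -2806*1/2892 + 3873*(1/1210) = -1403/1446 + 3873/1210 = 975682/437415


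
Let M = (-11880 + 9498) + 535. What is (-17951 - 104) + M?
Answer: -19902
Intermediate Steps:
M = -1847 (M = -2382 + 535 = -1847)
(-17951 - 104) + M = (-17951 - 104) - 1847 = -18055 - 1847 = -19902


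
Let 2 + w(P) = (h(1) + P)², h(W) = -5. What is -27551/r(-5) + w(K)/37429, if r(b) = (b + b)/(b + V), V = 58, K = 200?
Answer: 54654318317/374290 ≈ 1.4602e+5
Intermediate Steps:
w(P) = -2 + (-5 + P)²
r(b) = 2*b/(58 + b) (r(b) = (b + b)/(b + 58) = (2*b)/(58 + b) = 2*b/(58 + b))
-27551/r(-5) + w(K)/37429 = -27551/(2*(-5)/(58 - 5)) + (-2 + (-5 + 200)²)/37429 = -27551/(2*(-5)/53) + (-2 + 195²)*(1/37429) = -27551/(2*(-5)*(1/53)) + (-2 + 38025)*(1/37429) = -27551/(-10/53) + 38023*(1/37429) = -27551*(-53/10) + 38023/37429 = 1460203/10 + 38023/37429 = 54654318317/374290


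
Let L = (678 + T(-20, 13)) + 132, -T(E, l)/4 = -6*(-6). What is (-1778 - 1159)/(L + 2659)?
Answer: -2937/3325 ≈ -0.88331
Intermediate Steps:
T(E, l) = -144 (T(E, l) = -(-24)*(-6) = -4*36 = -144)
L = 666 (L = (678 - 144) + 132 = 534 + 132 = 666)
(-1778 - 1159)/(L + 2659) = (-1778 - 1159)/(666 + 2659) = -2937/3325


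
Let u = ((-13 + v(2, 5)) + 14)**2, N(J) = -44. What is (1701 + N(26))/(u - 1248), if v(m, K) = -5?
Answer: -1657/1232 ≈ -1.3450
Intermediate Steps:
u = 16 (u = ((-13 - 5) + 14)**2 = (-18 + 14)**2 = (-4)**2 = 16)
(1701 + N(26))/(u - 1248) = (1701 - 44)/(16 - 1248) = 1657/(-1232) = 1657*(-1/1232) = -1657/1232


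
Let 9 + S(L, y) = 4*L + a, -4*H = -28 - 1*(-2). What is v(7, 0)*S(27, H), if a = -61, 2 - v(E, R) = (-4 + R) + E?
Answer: -38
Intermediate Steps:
v(E, R) = 6 - E - R (v(E, R) = 2 - ((-4 + R) + E) = 2 - (-4 + E + R) = 2 + (4 - E - R) = 6 - E - R)
H = 13/2 (H = -(-28 - 1*(-2))/4 = -(-28 + 2)/4 = -¼*(-26) = 13/2 ≈ 6.5000)
S(L, y) = -70 + 4*L (S(L, y) = -9 + (4*L - 61) = -9 + (-61 + 4*L) = -70 + 4*L)
v(7, 0)*S(27, H) = (6 - 1*7 - 1*0)*(-70 + 4*27) = (6 - 7 + 0)*(-70 + 108) = -1*38 = -38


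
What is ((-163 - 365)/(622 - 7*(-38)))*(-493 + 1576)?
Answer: -23826/37 ≈ -643.95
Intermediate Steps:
((-163 - 365)/(622 - 7*(-38)))*(-493 + 1576) = -528/(622 + 266)*1083 = -528/888*1083 = -528*1/888*1083 = -22/37*1083 = -23826/37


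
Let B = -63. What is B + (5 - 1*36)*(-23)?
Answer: 650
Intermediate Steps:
B + (5 - 1*36)*(-23) = -63 + (5 - 1*36)*(-23) = -63 + (5 - 36)*(-23) = -63 - 31*(-23) = -63 + 713 = 650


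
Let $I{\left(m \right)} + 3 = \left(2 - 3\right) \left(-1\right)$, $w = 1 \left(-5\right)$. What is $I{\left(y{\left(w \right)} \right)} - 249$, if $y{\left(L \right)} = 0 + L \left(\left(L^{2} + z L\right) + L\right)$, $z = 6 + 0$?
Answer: $-251$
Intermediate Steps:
$z = 6$
$w = -5$
$y{\left(L \right)} = L \left(L^{2} + 7 L\right)$ ($y{\left(L \right)} = 0 + L \left(\left(L^{2} + 6 L\right) + L\right) = 0 + L \left(L^{2} + 7 L\right) = L \left(L^{2} + 7 L\right)$)
$I{\left(m \right)} = -2$ ($I{\left(m \right)} = -3 + \left(2 - 3\right) \left(-1\right) = -3 - -1 = -3 + 1 = -2$)
$I{\left(y{\left(w \right)} \right)} - 249 = -2 - 249 = -251$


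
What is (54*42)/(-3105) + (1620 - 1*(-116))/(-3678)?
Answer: -254296/211485 ≈ -1.2024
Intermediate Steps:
(54*42)/(-3105) + (1620 - 1*(-116))/(-3678) = 2268*(-1/3105) + (1620 + 116)*(-1/3678) = -84/115 + 1736*(-1/3678) = -84/115 - 868/1839 = -254296/211485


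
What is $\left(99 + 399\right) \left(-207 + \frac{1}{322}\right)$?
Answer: $- \frac{16596597}{161} \approx -1.0308 \cdot 10^{5}$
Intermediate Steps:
$\left(99 + 399\right) \left(-207 + \frac{1}{322}\right) = 498 \left(-207 + \frac{1}{322}\right) = 498 \left(- \frac{66653}{322}\right) = - \frac{16596597}{161}$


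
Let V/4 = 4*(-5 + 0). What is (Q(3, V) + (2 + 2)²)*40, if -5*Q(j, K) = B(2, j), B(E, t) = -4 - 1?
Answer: 680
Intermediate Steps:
B(E, t) = -5
V = -80 (V = 4*(4*(-5 + 0)) = 4*(4*(-5)) = 4*(-20) = -80)
Q(j, K) = 1 (Q(j, K) = -⅕*(-5) = 1)
(Q(3, V) + (2 + 2)²)*40 = (1 + (2 + 2)²)*40 = (1 + 4²)*40 = (1 + 16)*40 = 17*40 = 680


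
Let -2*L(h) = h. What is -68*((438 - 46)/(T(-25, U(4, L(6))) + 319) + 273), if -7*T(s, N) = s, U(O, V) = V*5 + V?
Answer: -21052052/1129 ≈ -18647.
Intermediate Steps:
L(h) = -h/2
U(O, V) = 6*V (U(O, V) = 5*V + V = 6*V)
T(s, N) = -s/7
-68*((438 - 46)/(T(-25, U(4, L(6))) + 319) + 273) = -68*((438 - 46)/(-⅐*(-25) + 319) + 273) = -68*(392/(25/7 + 319) + 273) = -68*(392/(2258/7) + 273) = -68*(392*(7/2258) + 273) = -68*(1372/1129 + 273) = -68*309589/1129 = -21052052/1129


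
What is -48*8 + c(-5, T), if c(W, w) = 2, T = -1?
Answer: -382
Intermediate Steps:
-48*8 + c(-5, T) = -48*8 + 2 = -384 + 2 = -382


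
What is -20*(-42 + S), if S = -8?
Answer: 1000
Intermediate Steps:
-20*(-42 + S) = -20*(-42 - 8) = -20*(-50) = 1000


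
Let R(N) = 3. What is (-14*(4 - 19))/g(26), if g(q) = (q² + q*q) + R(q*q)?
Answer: 42/271 ≈ 0.15498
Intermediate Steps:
g(q) = 3 + 2*q² (g(q) = (q² + q*q) + 3 = (q² + q²) + 3 = 2*q² + 3 = 3 + 2*q²)
(-14*(4 - 19))/g(26) = (-14*(4 - 19))/(3 + 2*26²) = (-14*(-15))/(3 + 2*676) = 210/(3 + 1352) = 210/1355 = 210*(1/1355) = 42/271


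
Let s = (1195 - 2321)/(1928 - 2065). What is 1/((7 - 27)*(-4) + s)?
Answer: 137/12086 ≈ 0.011335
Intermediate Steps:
s = 1126/137 (s = -1126/(-137) = -1126*(-1/137) = 1126/137 ≈ 8.2190)
1/((7 - 27)*(-4) + s) = 1/((7 - 27)*(-4) + 1126/137) = 1/(-20*(-4) + 1126/137) = 1/(80 + 1126/137) = 1/(12086/137) = 137/12086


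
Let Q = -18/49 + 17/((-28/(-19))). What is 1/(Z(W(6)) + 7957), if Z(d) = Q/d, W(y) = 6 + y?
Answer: 2352/18717053 ≈ 0.00012566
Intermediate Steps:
Q = 2189/196 (Q = -18*1/49 + 17/((-28*(-1/19))) = -18/49 + 17/(28/19) = -18/49 + 17*(19/28) = -18/49 + 323/28 = 2189/196 ≈ 11.168)
Z(d) = 2189/(196*d)
1/(Z(W(6)) + 7957) = 1/(2189/(196*(6 + 6)) + 7957) = 1/((2189/196)/12 + 7957) = 1/((2189/196)*(1/12) + 7957) = 1/(2189/2352 + 7957) = 1/(18717053/2352) = 2352/18717053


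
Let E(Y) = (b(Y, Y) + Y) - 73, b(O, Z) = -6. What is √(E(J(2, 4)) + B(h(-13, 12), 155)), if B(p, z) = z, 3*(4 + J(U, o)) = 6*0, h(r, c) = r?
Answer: 6*√2 ≈ 8.4853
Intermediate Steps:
J(U, o) = -4 (J(U, o) = -4 + (6*0)/3 = -4 + (⅓)*0 = -4 + 0 = -4)
E(Y) = -79 + Y (E(Y) = (-6 + Y) - 73 = -79 + Y)
√(E(J(2, 4)) + B(h(-13, 12), 155)) = √((-79 - 4) + 155) = √(-83 + 155) = √72 = 6*√2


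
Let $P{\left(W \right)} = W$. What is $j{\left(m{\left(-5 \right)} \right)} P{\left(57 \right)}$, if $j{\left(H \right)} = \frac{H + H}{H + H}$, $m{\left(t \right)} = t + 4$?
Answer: $57$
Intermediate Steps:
$m{\left(t \right)} = 4 + t$
$j{\left(H \right)} = 1$ ($j{\left(H \right)} = \frac{2 H}{2 H} = 2 H \frac{1}{2 H} = 1$)
$j{\left(m{\left(-5 \right)} \right)} P{\left(57 \right)} = 1 \cdot 57 = 57$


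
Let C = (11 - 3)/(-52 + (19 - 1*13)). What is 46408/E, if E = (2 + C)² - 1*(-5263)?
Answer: 24549832/2785891 ≈ 8.8122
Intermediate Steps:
C = -4/23 (C = 8/(-52 + (19 - 13)) = 8/(-52 + 6) = 8/(-46) = 8*(-1/46) = -4/23 ≈ -0.17391)
E = 2785891/529 (E = (2 - 4/23)² - 1*(-5263) = (42/23)² + 5263 = 1764/529 + 5263 = 2785891/529 ≈ 5266.3)
46408/E = 46408/(2785891/529) = 46408*(529/2785891) = 24549832/2785891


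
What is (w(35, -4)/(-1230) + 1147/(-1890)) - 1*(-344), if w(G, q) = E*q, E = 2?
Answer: 26610037/77490 ≈ 343.40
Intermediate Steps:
w(G, q) = 2*q
(w(35, -4)/(-1230) + 1147/(-1890)) - 1*(-344) = ((2*(-4))/(-1230) + 1147/(-1890)) - 1*(-344) = (-8*(-1/1230) + 1147*(-1/1890)) + 344 = (4/615 - 1147/1890) + 344 = -46523/77490 + 344 = 26610037/77490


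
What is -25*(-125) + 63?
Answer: 3188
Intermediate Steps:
-25*(-125) + 63 = 3125 + 63 = 3188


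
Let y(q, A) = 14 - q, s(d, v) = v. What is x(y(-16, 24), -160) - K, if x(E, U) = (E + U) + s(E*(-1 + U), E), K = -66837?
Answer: 66737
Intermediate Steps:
x(E, U) = U + 2*E (x(E, U) = (E + U) + E = U + 2*E)
x(y(-16, 24), -160) - K = (-160 + 2*(14 - 1*(-16))) - 1*(-66837) = (-160 + 2*(14 + 16)) + 66837 = (-160 + 2*30) + 66837 = (-160 + 60) + 66837 = -100 + 66837 = 66737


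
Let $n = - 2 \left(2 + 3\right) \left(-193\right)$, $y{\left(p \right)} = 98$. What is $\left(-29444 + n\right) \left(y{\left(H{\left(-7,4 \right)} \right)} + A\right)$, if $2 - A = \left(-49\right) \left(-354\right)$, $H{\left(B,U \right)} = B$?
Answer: $474506444$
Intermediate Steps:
$n = 1930$ ($n = \left(-2\right) 5 \left(-193\right) = \left(-10\right) \left(-193\right) = 1930$)
$A = -17344$ ($A = 2 - \left(-49\right) \left(-354\right) = 2 - 17346 = -17344$)
$\left(-29444 + n\right) \left(y{\left(H{\left(-7,4 \right)} \right)} + A\right) = \left(-29444 + 1930\right) \left(98 - 17344\right) = \left(-27514\right) \left(-17246\right) = 474506444$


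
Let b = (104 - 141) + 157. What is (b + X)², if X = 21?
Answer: 19881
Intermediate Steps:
b = 120 (b = -37 + 157 = 120)
(b + X)² = (120 + 21)² = 141² = 19881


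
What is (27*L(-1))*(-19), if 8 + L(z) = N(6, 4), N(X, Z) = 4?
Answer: 2052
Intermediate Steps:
L(z) = -4 (L(z) = -8 + 4 = -4)
(27*L(-1))*(-19) = (27*(-4))*(-19) = -108*(-19) = 2052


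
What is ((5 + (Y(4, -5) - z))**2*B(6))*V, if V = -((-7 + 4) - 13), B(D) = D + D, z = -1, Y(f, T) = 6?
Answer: 27648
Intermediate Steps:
B(D) = 2*D
V = 16 (V = -(-3 - 13) = -1*(-16) = 16)
((5 + (Y(4, -5) - z))**2*B(6))*V = ((5 + (6 - 1*(-1)))**2*(2*6))*16 = ((5 + (6 + 1))**2*12)*16 = ((5 + 7)**2*12)*16 = (12**2*12)*16 = (144*12)*16 = 1728*16 = 27648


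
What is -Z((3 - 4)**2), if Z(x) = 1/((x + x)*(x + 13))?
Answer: -1/28 ≈ -0.035714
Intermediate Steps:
Z(x) = 1/(2*x*(13 + x)) (Z(x) = 1/((2*x)*(13 + x)) = 1/(2*x*(13 + x)))
-Z((3 - 4)**2) = -1/(2*((3 - 4)**2)*(13 + (3 - 4)**2)) = -1/(2*((-1)**2)*(13 + (-1)**2)) = -1/(2*1*(13 + 1)) = -1/(2*14) = -1*1/28 = -1/28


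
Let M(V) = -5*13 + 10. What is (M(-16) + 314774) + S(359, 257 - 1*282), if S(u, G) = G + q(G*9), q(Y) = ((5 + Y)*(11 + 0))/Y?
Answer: 14161714/45 ≈ 3.1471e+5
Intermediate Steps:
M(V) = -55 (M(V) = -65 + 10 = -55)
q(Y) = (55 + 11*Y)/Y (q(Y) = ((5 + Y)*11)/Y = (55 + 11*Y)/Y)
S(u, G) = 11 + G + 55/(9*G) (S(u, G) = G + (11 + 55/((G*9))) = G + (11 + 55/((9*G))) = G + (11 + 55*(1/(9*G))) = G + (11 + 55/(9*G)) = 11 + G + 55/(9*G))
(M(-16) + 314774) + S(359, 257 - 1*282) = (-55 + 314774) + (11 + (257 - 1*282) + 55/(9*(257 - 1*282))) = 314719 + (11 + (257 - 282) + 55/(9*(257 - 282))) = 314719 + (11 - 25 + (55/9)/(-25)) = 314719 + (11 - 25 + (55/9)*(-1/25)) = 314719 + (11 - 25 - 11/45) = 314719 - 641/45 = 14161714/45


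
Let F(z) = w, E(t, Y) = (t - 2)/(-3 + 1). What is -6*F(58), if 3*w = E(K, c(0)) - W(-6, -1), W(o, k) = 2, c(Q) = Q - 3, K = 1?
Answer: 3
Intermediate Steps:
c(Q) = -3 + Q
E(t, Y) = 1 - t/2 (E(t, Y) = (-2 + t)/(-2) = (-2 + t)*(-½) = 1 - t/2)
w = -½ (w = ((1 - ½*1) - 1*2)/3 = ((1 - ½) - 2)/3 = (½ - 2)/3 = (⅓)*(-3/2) = -½ ≈ -0.50000)
F(z) = -½
-6*F(58) = -6*(-½) = 3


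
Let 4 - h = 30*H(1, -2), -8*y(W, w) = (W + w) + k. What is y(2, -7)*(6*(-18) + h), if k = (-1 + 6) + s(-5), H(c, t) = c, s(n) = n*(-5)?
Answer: 1675/4 ≈ 418.75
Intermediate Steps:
s(n) = -5*n
k = 30 (k = (-1 + 6) - 5*(-5) = 5 + 25 = 30)
y(W, w) = -15/4 - W/8 - w/8 (y(W, w) = -((W + w) + 30)/8 = -(30 + W + w)/8 = -15/4 - W/8 - w/8)
h = -26 (h = 4 - 30 = -26)
y(2, -7)*(6*(-18) + h) = (-15/4 - ⅛*2 - ⅛*(-7))*(6*(-18) - 26) = (-15/4 - ¼ + 7/8)*(-108 - 26) = -25/8*(-134) = 1675/4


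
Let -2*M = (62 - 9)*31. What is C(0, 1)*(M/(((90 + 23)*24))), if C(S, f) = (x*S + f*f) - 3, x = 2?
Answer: 1643/2712 ≈ 0.60583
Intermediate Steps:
C(S, f) = -3 + f**2 + 2*S (C(S, f) = (2*S + f*f) - 3 = (2*S + f**2) - 3 = (f**2 + 2*S) - 3 = -3 + f**2 + 2*S)
M = -1643/2 (M = -(62 - 9)*31/2 = -53*31/2 = -1/2*1643 = -1643/2 ≈ -821.50)
C(0, 1)*(M/(((90 + 23)*24))) = (-3 + 1**2 + 2*0)*(-1643*1/(24*(90 + 23))/2) = (-3 + 1 + 0)*(-1643/(2*(113*24))) = -(-1643)/2712 = -2*(-1643/5424) = 1643/2712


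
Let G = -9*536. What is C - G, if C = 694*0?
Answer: 4824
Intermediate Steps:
C = 0
G = -4824
C - G = 0 - 1*(-4824) = 0 + 4824 = 4824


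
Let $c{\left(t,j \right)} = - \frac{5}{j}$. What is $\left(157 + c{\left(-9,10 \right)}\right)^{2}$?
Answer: $\frac{97969}{4} \approx 24492.0$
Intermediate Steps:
$\left(157 + c{\left(-9,10 \right)}\right)^{2} = \left(157 - \frac{5}{10}\right)^{2} = \left(157 - \frac{1}{2}\right)^{2} = \left(\frac{313}{2}\right)^{2} = \frac{97969}{4}$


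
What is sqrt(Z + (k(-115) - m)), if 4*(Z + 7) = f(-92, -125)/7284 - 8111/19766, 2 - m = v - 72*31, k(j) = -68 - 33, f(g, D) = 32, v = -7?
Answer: I*sqrt(12173606099634052074)/71987772 ≈ 48.468*I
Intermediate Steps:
k(j) = -101
m = 2241 (m = 2 - (-7 - 72*31) = 2 - (-7 - 2232) = 2 - 1*(-2239) = 2 + 2239 = 2241)
Z = -1022440811/143975544 (Z = -7 + (32/7284 - 8111/19766)/4 = -7 + (32*(1/7284) - 8111*1/19766)/4 = -7 + (8/1821 - 8111/19766)/4 = -7 + (1/4)*(-14612003/35993886) = -7 - 14612003/143975544 = -1022440811/143975544 ≈ -7.1015)
sqrt(Z + (k(-115) - m)) = sqrt(-1022440811/143975544 + (-101 - 1*2241)) = sqrt(-1022440811/143975544 + (-101 - 2241)) = sqrt(-1022440811/143975544 - 2342) = sqrt(-338213164859/143975544) = I*sqrt(12173606099634052074)/71987772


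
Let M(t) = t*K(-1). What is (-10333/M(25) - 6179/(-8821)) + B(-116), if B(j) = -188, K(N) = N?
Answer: 49843168/220525 ≈ 226.02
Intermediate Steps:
M(t) = -t (M(t) = t*(-1) = -t)
(-10333/M(25) - 6179/(-8821)) + B(-116) = (-10333/((-1*25)) - 6179/(-8821)) - 188 = (-10333/(-25) - 6179*(-1/8821)) - 188 = (-10333*(-1/25) + 6179/8821) - 188 = (10333/25 + 6179/8821) - 188 = 91301868/220525 - 188 = 49843168/220525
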